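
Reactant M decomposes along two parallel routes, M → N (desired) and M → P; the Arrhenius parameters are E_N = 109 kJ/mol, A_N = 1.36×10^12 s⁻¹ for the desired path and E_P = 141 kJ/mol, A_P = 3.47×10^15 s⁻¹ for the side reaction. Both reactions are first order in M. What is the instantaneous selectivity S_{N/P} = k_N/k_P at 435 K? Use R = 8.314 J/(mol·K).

2.73

With equal orders, S_{N/P} = k_N/k_P = (A_N/A_P)·exp[(E_P−E_N)/(RT)].
(E_P−E_N)/(RT) = (141−109)×10³/(8.314×435) = 32000/3617 = 8.848.
k_N/k_P = (1.36×10^12/3.47×10^15)·exp(8.848) = 3.919×10^-4 × 6961 = 2.73.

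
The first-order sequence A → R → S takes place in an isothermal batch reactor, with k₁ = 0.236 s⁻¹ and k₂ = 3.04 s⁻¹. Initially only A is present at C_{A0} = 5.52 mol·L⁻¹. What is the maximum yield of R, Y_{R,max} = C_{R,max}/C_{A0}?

0.0626

For a first-order series the maximum intermediate yield is C_{R,max}/C_{A0} = (k₁/k₂)^[k₂/(k₂−k₁)].
= (0.236/3.04)^(3.04/(3.04−0.236)) = (0.07763)^(1.084) = 0.06261.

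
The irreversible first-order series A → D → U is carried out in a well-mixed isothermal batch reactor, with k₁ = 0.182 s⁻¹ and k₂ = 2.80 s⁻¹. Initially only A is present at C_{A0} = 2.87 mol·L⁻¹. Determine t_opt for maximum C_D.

1.04 s

For first-order series the maximum of C_D occurs at t_opt = ln(k₂/k₁)/(k₂−k₁).
= ln(2.80/0.182)/(2.80−0.182) = ln(15.38)/2.618 = 2.733/2.618 = 1.04 s.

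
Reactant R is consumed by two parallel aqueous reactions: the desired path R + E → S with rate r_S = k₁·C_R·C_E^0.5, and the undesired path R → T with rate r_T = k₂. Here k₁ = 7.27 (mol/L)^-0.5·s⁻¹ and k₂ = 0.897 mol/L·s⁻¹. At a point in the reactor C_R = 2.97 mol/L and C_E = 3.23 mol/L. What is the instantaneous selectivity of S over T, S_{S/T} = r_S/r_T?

S_{S/T} = r_S/r_T = (k₁·C_R·C_E^0.5)/(k₂) = (k₁/k₂)·C_R·C_E^0.5.
= (7.27×2.970×3.230^0.5) / (0.897) = 38.81/0.8970 = 43.3.

43.3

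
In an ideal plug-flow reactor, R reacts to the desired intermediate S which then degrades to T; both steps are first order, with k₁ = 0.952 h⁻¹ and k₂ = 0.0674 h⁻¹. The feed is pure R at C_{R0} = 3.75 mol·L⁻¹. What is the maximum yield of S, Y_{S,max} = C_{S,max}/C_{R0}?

0.817

At the optimum, C_{S,max}/C_{R0} = (k₁/k₂)^[k₂/(k₂−k₁)].
= (0.952/0.0674)^(0.0674/(0.0674−0.952)) = (14.12)^(-0.07619) = 0.8173.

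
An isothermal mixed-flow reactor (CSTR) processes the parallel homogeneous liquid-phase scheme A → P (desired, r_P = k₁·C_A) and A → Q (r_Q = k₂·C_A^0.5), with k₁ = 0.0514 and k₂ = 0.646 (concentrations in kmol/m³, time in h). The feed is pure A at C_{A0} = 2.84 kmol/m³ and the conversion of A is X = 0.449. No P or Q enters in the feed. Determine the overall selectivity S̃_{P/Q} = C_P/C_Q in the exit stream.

Exit C_A = C_{A0}(1−X) = 2.84×0.551 = 1.565 kmol/m³.
Rates in a CSTR are evaluated at the outlet concentration: r_P = 0.0514×1.565 = 0.08043, r_Q = 0.646×1.565^0.5 = 0.8081.
Overall selectivity = C_P/C_Q = r_Pτ/(r_Qτ) = r_P/r_Q = 0.0995.

0.0995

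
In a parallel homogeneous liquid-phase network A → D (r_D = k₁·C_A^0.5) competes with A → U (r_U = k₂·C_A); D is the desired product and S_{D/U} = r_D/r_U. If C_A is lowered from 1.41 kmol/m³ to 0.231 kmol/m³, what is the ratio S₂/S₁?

S_{D/U} = (k₁/k₂)·C_A^-0.5, so S₂/S₁ = (C_{A,2}/C_{A,1})^-0.5.
= (0.231/1.41)^(-0.5) = (0.1638)^(-0.5) = 2.47.
Selectivity toward D rises as C_A falls — low-concentration operation is favoured.

2.47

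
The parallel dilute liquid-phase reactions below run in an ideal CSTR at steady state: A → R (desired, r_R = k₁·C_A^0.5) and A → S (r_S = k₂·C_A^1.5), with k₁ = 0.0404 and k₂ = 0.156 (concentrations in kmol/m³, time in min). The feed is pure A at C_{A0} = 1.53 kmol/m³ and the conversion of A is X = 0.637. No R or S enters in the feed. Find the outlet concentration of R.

Exit C_A = C_{A0}(1−X) = 1.53×0.363 = 0.5554 kmol/m³.
A CSTR operates uniformly at the exit composition, giving r_R = 0.03011 and r_S = 0.06457 (each k·C_A^n at C_A = 0.5554).
Fraction of consumed A going to R: r_R/(r_R+r_S) = 0.3180.
C_R = 0.3180·C_{A0}·X = 0.3180×1.53×0.637 = 0.310 kmol/m³.

0.310 kmol/m³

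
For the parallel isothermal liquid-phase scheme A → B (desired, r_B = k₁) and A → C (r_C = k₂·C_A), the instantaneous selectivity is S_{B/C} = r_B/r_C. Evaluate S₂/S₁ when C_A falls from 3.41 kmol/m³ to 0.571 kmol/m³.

5.97

S_{B/C} = (k₁/k₂)·C_A⁻¹, so S₂/S₁ = (C_{A,2}/C_{A,1})⁻¹.
= 3.41/0.571 = 5.97.
Selectivity toward B rises as C_A falls — low-concentration operation is favoured.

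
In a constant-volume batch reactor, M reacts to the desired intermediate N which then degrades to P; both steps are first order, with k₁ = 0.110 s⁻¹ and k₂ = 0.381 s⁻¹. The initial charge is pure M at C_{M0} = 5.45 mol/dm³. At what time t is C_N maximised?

4.58 s

For first-order series the maximum of C_N occurs at t_opt = ln(k₂/k₁)/(k₂−k₁).
= ln(0.381/0.110)/(0.381−0.110) = ln(3.464)/0.2710 = 1.242/0.2710 = 4.58 s.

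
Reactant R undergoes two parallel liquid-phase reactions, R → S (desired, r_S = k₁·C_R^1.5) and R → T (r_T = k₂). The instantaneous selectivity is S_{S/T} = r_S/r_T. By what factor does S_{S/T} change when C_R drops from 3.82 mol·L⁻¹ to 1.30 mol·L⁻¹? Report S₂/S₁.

0.199

S_{S/T} = (k₁/k₂)·C_R^1.5, so S₂/S₁ = (C_{R,2}/C_{R,1})^1.5.
= (1.30/3.82)^1.5 = (0.3403)^1.5 = 0.199.
Selectivity toward S falls as C_R falls — high-concentration operation is favoured.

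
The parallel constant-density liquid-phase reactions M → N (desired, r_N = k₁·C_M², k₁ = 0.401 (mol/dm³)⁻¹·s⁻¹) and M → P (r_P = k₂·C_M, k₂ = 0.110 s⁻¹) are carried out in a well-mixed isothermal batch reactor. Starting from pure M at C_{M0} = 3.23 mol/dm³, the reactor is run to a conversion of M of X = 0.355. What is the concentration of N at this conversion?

C_M = C_{M0}(1−X) = 2.083 mol/dm³.
Along a PFR/batch, dC_P/dC_M = −r_P/(r_N+r_P) = −k₂/(k₂+k₁·C_M).
Integrating from C_{M0} to C_M: C_P = (0.110/0.401)·ln[(0.110+0.401·3.23)/(0.110+0.401·2.08)] = 0.2743·ln(1.405/0.9454) = 0.1087 mol/dm³.
Then C_N = (C_{M0}−C_M) − C_P = 1.147 − 0.1087 = 1.038 mol/dm³.

1.04 mol/dm³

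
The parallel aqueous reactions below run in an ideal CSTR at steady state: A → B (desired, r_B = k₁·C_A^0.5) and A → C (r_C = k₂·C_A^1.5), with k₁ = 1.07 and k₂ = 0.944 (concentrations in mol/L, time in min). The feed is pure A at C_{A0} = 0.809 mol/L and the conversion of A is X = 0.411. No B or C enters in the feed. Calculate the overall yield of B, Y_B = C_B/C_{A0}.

Exit C_A = C_{A0}(1−X) = 0.809×0.589 = 0.4765 mol/L.
A CSTR operates uniformly at the exit composition, giving r_B = 0.7386 and r_C = 0.3105 (each k·C_A^n at C_A = 0.4765).
Fraction of consumed A going to B: r_B/(r_B+r_C) = 0.7040.
C_B = 0.7040·C_{A0}·X = 0.7040×0.809×0.411 = 0.234 mol/L; Y_B = C_B/C_{A0} = 0.289.

0.289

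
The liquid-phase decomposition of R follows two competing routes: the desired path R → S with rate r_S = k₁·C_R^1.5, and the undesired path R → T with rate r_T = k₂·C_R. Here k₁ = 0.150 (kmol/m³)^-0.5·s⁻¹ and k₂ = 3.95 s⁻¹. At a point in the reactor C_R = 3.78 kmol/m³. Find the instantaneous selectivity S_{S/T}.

0.0738

S_{S/T} = r_S/r_T = (k₁·C_R^1.5)/(k₂·C_R) = (k₁/k₂)·C_R^0.5.
= (0.150×3.780^1.5) / (3.95×3.780) = 1.102/14.93 = 0.0738.
Since the desired path is higher order in R, keeping C_R high (PFR or concentrated feed) favours S.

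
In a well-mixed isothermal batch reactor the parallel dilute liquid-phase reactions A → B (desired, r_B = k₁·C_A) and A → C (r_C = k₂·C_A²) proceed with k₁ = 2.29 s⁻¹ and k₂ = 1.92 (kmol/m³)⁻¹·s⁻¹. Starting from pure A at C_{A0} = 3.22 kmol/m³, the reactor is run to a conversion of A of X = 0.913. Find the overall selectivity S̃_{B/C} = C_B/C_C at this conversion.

0.802

C_A = C_{A0}(1−X) = 0.2801 kmol/m³.
Along a PFR/batch, dC_B/dC_A = −r_B/(r_B+r_C) = −k₁/(k₁+k₂·C_A).
Integrating from C_{A0} to C_A: C_B = (2.29/1.92)·ln[(2.29+1.92·3.22)/(2.29+1.92·0.280)] = 1.193·ln(8.472/2.828) = 1.309 kmol/m³.
C_C = (C_{A0}−C_A)−C_B = 1.631 kmol/m³; S̃_{B/C} = 1.309/1.631 = 0.802.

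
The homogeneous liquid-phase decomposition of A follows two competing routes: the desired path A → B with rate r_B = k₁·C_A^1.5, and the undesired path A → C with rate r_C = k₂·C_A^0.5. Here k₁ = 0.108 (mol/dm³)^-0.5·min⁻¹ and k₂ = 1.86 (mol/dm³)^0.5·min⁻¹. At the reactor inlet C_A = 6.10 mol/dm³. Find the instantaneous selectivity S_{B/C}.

S_{B/C} = r_B/r_C = (k₁·C_A^1.5)/(k₂·C_A^0.5) = (k₁/k₂)·C_A.
= (0.108×6.100^1.5) / (1.86×6.100^0.5) = 1.627/4.594 = 0.354.
Since the desired path is higher order in A, keeping C_A high (PFR or concentrated feed) favours B.

0.354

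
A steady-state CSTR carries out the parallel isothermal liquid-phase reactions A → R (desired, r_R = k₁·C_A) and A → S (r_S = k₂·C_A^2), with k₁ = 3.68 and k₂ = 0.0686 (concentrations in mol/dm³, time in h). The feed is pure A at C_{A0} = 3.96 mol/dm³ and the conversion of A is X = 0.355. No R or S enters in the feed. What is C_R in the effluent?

Exit C_A = C_{A0}(1−X) = 3.96×0.645 = 2.554 mol/dm³.
Rates in a CSTR are evaluated at the outlet concentration: r_R = 3.68×2.554 = 9.399, r_S = 0.0686×2.554^2 = 0.4475.
Fraction of consumed A going to R: r_R/(r_R+r_S) = 0.9546.
C_R = 0.9546·C_{A0}·X = 0.9546×3.96×0.355 = 1.34 mol/dm³.

1.34 mol/dm³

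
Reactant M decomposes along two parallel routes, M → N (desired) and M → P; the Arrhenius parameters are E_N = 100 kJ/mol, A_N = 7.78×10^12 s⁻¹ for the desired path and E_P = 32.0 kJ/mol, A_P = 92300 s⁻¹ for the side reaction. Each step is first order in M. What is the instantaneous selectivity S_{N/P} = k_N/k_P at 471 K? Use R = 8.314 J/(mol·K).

2.42

Since both paths have the same order in M, the concentration cancels and S_{N/P} = k_N/k_P = (A_N/A_P)·exp[(E_P−E_N)/(RT)].
(E_P−E_N)/(RT) = (32.0−100)×10³/(8.314×471) = -68000/3916 = -17.37.
k_N/k_P = (7.78×10^12/92300)·exp(-17.37) = 8.429×10^7 × 2.874×10^-8 = 2.42.
Since E_N > E_P, raising the temperature improves selectivity toward N.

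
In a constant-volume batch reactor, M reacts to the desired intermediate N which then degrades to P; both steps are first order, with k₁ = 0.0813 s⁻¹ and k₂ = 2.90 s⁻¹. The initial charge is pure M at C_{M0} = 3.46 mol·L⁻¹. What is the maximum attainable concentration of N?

Evaluating C_N at t_opt = ln(k₂/k₁)/(k₂−k₁) gives C_{N,max}/C_{M0} = (k₁/k₂)^[k₂/(k₂−k₁)].
= (0.0813/2.90)^(2.90/(2.90−0.0813)) = (0.02803)^(1.029) = 0.02529.
C_{N,max} = 0.02529×3.46 = 0.0875 mol·L⁻¹.

0.0875 mol·L⁻¹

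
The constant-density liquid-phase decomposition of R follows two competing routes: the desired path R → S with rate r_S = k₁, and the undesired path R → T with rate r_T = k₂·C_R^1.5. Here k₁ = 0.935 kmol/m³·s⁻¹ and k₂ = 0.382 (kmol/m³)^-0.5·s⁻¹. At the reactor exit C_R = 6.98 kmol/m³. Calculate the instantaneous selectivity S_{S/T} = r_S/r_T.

S_{S/T} = r_S/r_T = (k₁)/(k₂·C_R^1.5) = (k₁/k₂)·C_R^-1.5.
= (0.935) / (0.382×6.980^1.5) = 0.9350/7.044 = 0.133.
The undesired path is higher order in R, so low C_R (CSTR or dilute feed) favours S.

0.133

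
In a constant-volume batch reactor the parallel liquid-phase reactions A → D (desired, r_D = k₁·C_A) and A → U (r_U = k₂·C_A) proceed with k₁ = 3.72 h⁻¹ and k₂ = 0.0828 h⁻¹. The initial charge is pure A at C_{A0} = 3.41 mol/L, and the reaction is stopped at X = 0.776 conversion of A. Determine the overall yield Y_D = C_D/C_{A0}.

0.759

C_A = C_{A0}(1−X) = 0.7638 mol/L.
Both paths are first order in A, so the instantaneous fraction to D is constant: dC_D/d(−C_A) = k₁/(k₁+k₂) = 0.9782.
C_D = 0.9782·(C_{A0}−C_A) = 0.9782×2.646 = 2.59 mol/L.
Y_D = C_D/C_{A0} = 2.589/3.41 = 0.759.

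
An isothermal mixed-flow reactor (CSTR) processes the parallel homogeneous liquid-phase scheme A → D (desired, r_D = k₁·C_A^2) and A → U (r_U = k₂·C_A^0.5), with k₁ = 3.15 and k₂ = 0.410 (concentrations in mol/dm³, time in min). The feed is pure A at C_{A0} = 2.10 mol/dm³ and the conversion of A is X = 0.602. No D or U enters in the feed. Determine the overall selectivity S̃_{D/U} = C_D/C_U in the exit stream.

Exit C_A = C_{A0}(1−X) = 2.10×0.398 = 0.8358 mol/dm³.
Rates in a CSTR are evaluated at the outlet concentration: r_D = 3.15×0.8358^2 = 2.200, r_U = 0.410×0.8358^0.5 = 0.3748.
Overall selectivity = C_D/C_U = r_Dτ/(r_Uτ) = r_D/r_U = 5.87.

5.87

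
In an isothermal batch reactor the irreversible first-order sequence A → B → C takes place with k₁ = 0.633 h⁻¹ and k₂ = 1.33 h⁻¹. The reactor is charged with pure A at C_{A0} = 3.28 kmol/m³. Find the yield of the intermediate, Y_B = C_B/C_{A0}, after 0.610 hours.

The intermediate concentration in a first-order A→B→C sequence is C_B = k₁C_{A0}(e^(−k₁t) − e^(−k₂t))/(k₂−k₁).
e^(−k₁t) = e^(−0.633×0.610) = e^(−0.3861) = 0.6797; e^(−k₂t) = e^(−0.8113) = 0.4443.
C_B = 0.633×3.28/(1.33−0.633) × (0.6797−0.4443) = 2.979×0.2354 = 0.7012 kmol/m³.
Y_B = C_B/C_{A0} = 0.7012/3.28 = 0.214.

0.214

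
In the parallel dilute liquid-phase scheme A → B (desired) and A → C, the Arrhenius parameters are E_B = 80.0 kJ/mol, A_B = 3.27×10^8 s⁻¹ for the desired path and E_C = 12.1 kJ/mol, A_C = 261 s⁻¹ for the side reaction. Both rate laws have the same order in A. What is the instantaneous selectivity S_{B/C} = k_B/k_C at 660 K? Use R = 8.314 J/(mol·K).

With equal orders, S_{B/C} = k_B/k_C = (A_B/A_C)·exp[(E_C−E_B)/(RT)].
(E_C−E_B)/(RT) = (12.1−80.0)×10³/(8.314×660) = -67900/5487 = -12.37.
k_B/k_C = (3.27×10^8/261)·exp(-12.37) = 1.253×10^6 × 4.226×10^-6 = 5.30.
Since E_B > E_C, raising the temperature improves selectivity toward B.

5.30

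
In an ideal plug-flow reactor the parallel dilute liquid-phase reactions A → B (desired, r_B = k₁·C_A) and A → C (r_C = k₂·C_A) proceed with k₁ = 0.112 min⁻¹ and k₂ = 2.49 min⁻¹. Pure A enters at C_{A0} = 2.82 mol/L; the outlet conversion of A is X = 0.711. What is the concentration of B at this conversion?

0.0863 mol/L

C_A = C_{A0}(1−X) = 0.8150 mol/L.
Both paths are first order in A, so the instantaneous fraction to B is constant: dC_B/d(−C_A) = k₁/(k₁+k₂) = 0.04304.
C_B = 0.04304·(C_{A0}−C_A) = 0.04304×2.005 = 0.0863 mol/L.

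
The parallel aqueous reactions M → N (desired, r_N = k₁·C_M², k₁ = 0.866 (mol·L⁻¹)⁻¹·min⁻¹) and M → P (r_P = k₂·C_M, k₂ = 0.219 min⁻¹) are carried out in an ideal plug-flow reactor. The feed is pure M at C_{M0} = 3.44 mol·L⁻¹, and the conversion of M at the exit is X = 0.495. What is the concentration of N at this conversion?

C_M = C_{M0}(1−X) = 1.737 mol·L⁻¹.
Along a PFR/batch, dC_P/dC_M = −r_P/(r_N+r_P) = −k₂/(k₂+k₁·C_M).
Integrating from C_{M0} to C_M: C_P = (0.219/0.866)·ln[(0.219+0.866·3.44)/(0.219+0.866·1.74)] = 0.2529·ln(3.198/1.723) = 0.1563 mol·L⁻¹.
Then C_N = (C_{M0}−C_M) − C_P = 1.703 − 0.1563 = 1.546 mol·L⁻¹.

1.55 mol·L⁻¹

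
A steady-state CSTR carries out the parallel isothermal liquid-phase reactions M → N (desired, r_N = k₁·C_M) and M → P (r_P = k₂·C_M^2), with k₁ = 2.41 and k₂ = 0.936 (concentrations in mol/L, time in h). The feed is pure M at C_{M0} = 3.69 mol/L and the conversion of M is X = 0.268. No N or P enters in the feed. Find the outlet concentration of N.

0.483 mol/L

Exit C_M = C_{M0}(1−X) = 3.69×0.732 = 2.701 mol/L.
In a CSTR the entire volume is at exit conditions, so r_N = 2.41×2.701 = 6.510 and r_P = 0.936×2.701^2 = 6.829.
Fraction of consumed M going to N: r_N/(r_N+r_P) = 0.4880.
C_N = 0.4880·C_{M0}·X = 0.4880×3.69×0.268 = 0.483 mol/L.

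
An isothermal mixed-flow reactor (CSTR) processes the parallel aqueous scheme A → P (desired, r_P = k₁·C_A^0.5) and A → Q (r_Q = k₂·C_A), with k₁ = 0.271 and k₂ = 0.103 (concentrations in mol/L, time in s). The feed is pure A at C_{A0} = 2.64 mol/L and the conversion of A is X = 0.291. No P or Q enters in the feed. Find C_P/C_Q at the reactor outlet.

Exit C_A = C_{A0}(1−X) = 2.64×0.709 = 1.872 mol/L.
In a CSTR the entire volume is at exit conditions, so r_P = 0.271×1.872^0.5 = 0.3708 and r_Q = 0.103×1.872 = 0.1928.
Overall selectivity = C_P/C_Q = r_Pτ/(r_Qτ) = r_P/r_Q = 1.92.

1.92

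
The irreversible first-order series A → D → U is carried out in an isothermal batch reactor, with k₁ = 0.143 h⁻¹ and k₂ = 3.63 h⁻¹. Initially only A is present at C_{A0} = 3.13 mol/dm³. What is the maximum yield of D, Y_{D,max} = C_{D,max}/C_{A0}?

For a first-order series the maximum intermediate yield is C_{D,max}/C_{A0} = (k₁/k₂)^[k₂/(k₂−k₁)].
= (0.143/3.63)^(3.63/(3.63−0.143)) = (0.03939)^(1.041) = 0.03450.

0.0345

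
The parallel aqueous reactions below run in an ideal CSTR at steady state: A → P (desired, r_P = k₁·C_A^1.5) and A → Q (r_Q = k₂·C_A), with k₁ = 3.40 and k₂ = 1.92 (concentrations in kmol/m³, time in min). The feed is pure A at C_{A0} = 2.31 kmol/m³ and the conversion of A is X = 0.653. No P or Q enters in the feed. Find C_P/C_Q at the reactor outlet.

Exit C_A = C_{A0}(1−X) = 2.31×0.347 = 0.8016 kmol/m³.
Rates in a CSTR are evaluated at the outlet concentration: r_P = 3.40×0.8016^1.5 = 2.440, r_Q = 1.92×0.8016 = 1.539.
Overall selectivity = C_P/C_Q = r_Pτ/(r_Qτ) = r_P/r_Q = 1.59.

1.59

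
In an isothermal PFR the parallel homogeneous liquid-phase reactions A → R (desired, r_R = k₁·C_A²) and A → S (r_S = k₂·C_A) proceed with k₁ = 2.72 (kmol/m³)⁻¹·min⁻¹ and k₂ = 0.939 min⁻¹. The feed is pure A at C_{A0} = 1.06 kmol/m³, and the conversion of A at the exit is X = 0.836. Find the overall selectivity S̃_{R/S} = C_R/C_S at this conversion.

C_A = C_{A0}(1−X) = 0.1738 kmol/m³.
Along a PFR/batch, dC_S/dC_A = −r_S/(r_R+r_S) = −k₂/(k₂+k₁·C_A).
Integrating from C_{A0} to C_A: C_S = (0.939/2.72)·ln[(0.939+2.72·1.06)/(0.939+2.72·0.174)] = 0.3452·ln(3.822/1.412) = 0.3438 kmol/m³.
Then C_R = (C_{A0}−C_A) − C_S = 0.8862 − 0.3438 = 0.5423 kmol/m³.
S̃_{R/S} = C_R/C_S = 0.5423/0.3438 = 1.58.

1.58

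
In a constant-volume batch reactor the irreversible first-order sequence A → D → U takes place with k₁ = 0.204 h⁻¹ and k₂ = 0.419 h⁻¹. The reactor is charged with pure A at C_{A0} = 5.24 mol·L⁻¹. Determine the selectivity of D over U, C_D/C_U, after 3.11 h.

1.09

Solving the coupled first-order balances gives C_D(t) = [k₁/(k₂−k₁)]·C_{A0}·(e^(−k₁t) − e^(−k₂t)).
e^(−k₁t) = e^(−0.204×3.11) = e^(−0.6344) = 0.5302; e^(−k₂t) = e^(−1.303) = 0.2717.
C_D = 0.204×5.24/(0.419−0.204) × (0.5302−0.2717) = 4.972×0.2585 = 1.285 mol·L⁻¹.
C_A = C_{A0}e^(−k₁t) = 2.778 mol·L⁻¹, so C_U = C_{A0}−C_A−C_D = 1.176 mol·L⁻¹; C_D/C_U = 1.09.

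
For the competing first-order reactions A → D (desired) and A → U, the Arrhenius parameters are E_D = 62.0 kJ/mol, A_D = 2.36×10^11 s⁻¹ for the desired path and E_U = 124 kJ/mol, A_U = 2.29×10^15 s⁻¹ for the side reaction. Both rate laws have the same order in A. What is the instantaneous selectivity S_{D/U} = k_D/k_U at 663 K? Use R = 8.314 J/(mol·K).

k_D/k_U = (A_D/A_U)·exp[−(E_D−E_U)/(RT)] = (A_D/A_U)·exp[(E_U−E_D)/(RT)].
(E_U−E_D)/(RT) = (124−62.0)×10³/(8.314×663) = 62000/5512 = 11.25.
k_D/k_U = (2.36×10^11/2.29×10^15)·exp(11.25) = 1.031×10^-4 × 76712 = 7.91.
Since E_D < E_U, lowering the temperature improves selectivity toward D.

7.91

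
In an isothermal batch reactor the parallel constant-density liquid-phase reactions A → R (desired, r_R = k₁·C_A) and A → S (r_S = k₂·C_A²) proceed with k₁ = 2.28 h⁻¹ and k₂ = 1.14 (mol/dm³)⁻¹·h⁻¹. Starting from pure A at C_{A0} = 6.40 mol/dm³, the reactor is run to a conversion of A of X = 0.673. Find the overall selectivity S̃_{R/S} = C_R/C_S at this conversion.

C_A = C_{A0}(1−X) = 2.093 mol/dm³.
Along a PFR/batch, dC_R/dC_A = −r_R/(r_R+r_S) = −k₁/(k₁+k₂·C_A).
Integrating from C_{A0} to C_A: C_R = (2.28/1.14)·ln[(2.28+1.14·6.40)/(2.28+1.14·2.09)] = 2.000·ln(9.576/4.666) = 1.438 mol/dm³.
C_S = (C_{A0}−C_A)−C_R = 2.869 mol/dm³; S̃_{R/S} = 1.438/2.869 = 0.501.

0.501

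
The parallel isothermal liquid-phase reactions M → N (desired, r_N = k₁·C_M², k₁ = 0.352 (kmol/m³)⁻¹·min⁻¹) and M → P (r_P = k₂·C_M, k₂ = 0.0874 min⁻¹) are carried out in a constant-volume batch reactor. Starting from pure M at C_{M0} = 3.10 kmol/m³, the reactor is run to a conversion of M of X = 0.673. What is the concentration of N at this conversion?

1.84 kmol/m³

C_M = C_{M0}(1−X) = 1.014 kmol/m³.
Along a PFR/batch, dC_P/dC_M = −r_P/(r_N+r_P) = −k₂/(k₂+k₁·C_M).
Integrating from C_{M0} to C_M: C_P = (0.0874/0.352)·ln[(0.0874+0.352·3.10)/(0.0874+0.352·1.01)] = 0.2483·ln(1.179/0.4442) = 0.2423 kmol/m³.
Then C_N = (C_{M0}−C_M) − C_P = 2.086 − 0.2423 = 1.844 kmol/m³.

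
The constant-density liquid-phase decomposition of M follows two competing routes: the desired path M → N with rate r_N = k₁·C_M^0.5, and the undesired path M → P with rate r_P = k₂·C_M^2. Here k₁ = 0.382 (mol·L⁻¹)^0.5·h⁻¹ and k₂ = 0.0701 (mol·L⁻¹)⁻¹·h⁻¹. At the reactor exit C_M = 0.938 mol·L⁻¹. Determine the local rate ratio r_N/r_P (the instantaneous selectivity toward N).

6.00

S_{N/P} = r_N/r_P = (k₁·C_M^0.5)/(k₂·C_M^2) = (k₁/k₂)·C_M^-1.5.
= (0.382×0.9380^0.5) / (0.0701×0.9380^2) = 0.3700/0.06168 = 6.00.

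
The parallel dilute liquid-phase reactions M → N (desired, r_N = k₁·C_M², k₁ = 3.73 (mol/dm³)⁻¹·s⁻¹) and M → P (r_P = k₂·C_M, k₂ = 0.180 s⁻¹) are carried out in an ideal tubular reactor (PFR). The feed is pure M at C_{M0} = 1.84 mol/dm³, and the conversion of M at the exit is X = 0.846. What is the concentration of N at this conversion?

1.47 mol/dm³

C_M = C_{M0}(1−X) = 0.2834 mol/dm³.
Along a PFR/batch, dC_P/dC_M = −r_P/(r_N+r_P) = −k₂/(k₂+k₁·C_M).
Integrating from C_{M0} to C_M: C_P = (0.180/3.73)·ln[(0.180+3.73·1.84)/(0.180+3.73·0.283)] = 0.04826·ln(7.043/1.237) = 0.08394 mol/dm³.
Then C_N = (C_{M0}−C_M) − C_P = 1.557 − 0.08394 = 1.473 mol/dm³.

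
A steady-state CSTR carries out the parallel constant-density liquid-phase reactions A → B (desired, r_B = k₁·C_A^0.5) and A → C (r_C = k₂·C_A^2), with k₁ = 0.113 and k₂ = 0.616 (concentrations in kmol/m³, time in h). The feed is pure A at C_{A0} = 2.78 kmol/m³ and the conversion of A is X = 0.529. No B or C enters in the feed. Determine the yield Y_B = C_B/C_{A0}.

0.0577

Exit C_A = C_{A0}(1−X) = 2.78×0.471 = 1.309 kmol/m³.
A CSTR operates uniformly at the exit composition, giving r_B = 0.1293 and r_C = 1.056 (each k·C_A^n at C_A = 1.309).
Fraction of consumed A going to B: r_B/(r_B+r_C) = 0.1091.
C_B = 0.1091·C_{A0}·X = 0.1091×2.78×0.529 = 0.160 kmol/m³; Y_B = C_B/C_{A0} = 0.0577.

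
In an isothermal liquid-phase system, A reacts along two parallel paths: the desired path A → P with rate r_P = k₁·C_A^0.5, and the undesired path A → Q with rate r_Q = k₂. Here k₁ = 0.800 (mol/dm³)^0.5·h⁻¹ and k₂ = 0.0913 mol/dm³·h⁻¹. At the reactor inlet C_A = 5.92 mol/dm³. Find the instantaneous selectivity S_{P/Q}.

21.3

S_{P/Q} = r_P/r_Q = (k₁·C_A^0.5)/(k₂) = (k₁/k₂)·C_A^0.5.
= (0.800×5.920^0.5) / (0.0913) = 1.946/0.09130 = 21.3.
Since the desired path is higher order in A, keeping C_A high (PFR or concentrated feed) favours P.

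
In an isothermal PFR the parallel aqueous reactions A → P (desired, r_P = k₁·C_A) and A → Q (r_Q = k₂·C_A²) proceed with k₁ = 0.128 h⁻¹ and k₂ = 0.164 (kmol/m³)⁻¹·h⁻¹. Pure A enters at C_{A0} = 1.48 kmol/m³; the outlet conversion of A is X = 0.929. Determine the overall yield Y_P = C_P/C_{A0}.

C_A = C_{A0}(1−X) = 0.1051 kmol/m³.
Along a PFR/batch, dC_P/dC_A = −r_P/(r_P+r_Q) = −k₁/(k₁+k₂·C_A).
Integrating from C_{A0} to C_A: C_P = (0.128/0.164)·ln[(0.128+0.164·1.48)/(0.128+0.164·0.105)] = 0.7805·ln(0.3707/0.1452) = 0.7314 kmol/m³.
Y_P = C_P/C_{A0} = 0.7314/1.48 = 0.494.

0.494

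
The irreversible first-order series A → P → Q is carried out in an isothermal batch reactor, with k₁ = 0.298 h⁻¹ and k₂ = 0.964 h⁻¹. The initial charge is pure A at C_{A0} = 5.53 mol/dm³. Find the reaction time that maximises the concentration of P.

For first-order series the maximum of C_P occurs at t_opt = ln(k₂/k₁)/(k₂−k₁).
= ln(0.964/0.298)/(0.964−0.298) = ln(3.235)/0.6660 = 1.174/0.6660 = 1.76 h.

1.76 h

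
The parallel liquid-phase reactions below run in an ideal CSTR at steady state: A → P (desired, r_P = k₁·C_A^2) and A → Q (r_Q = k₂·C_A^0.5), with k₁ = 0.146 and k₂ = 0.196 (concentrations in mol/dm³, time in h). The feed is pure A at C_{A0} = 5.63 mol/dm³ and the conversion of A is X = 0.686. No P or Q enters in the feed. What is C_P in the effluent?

2.46 mol/dm³

Exit C_A = C_{A0}(1−X) = 5.63×0.314 = 1.768 mol/dm³.
In a CSTR the entire volume is at exit conditions, so r_P = 0.146×1.768^2 = 0.4563 and r_Q = 0.196×1.768^0.5 = 0.2606.
Fraction of consumed A going to P: r_P/(r_P+r_Q) = 0.6365.
C_P = 0.6365·C_{A0}·X = 0.6365×5.63×0.686 = 2.46 mol/dm³.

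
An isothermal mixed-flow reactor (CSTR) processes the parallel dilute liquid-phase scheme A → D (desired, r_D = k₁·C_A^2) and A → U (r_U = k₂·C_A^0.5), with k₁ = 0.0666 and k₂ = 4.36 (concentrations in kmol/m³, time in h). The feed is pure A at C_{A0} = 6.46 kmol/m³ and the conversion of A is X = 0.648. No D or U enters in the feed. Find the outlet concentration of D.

Exit C_A = C_{A0}(1−X) = 6.46×0.352 = 2.274 kmol/m³.
In a CSTR the entire volume is at exit conditions, so r_D = 0.0666×2.274^2 = 0.3444 and r_U = 4.36×2.274^0.5 = 6.575.
Fraction of consumed A going to D: r_D/(r_D+r_U) = 0.04977.
C_D = 0.04977·C_{A0}·X = 0.04977×6.46×0.648 = 0.208 kmol/m³.

0.208 kmol/m³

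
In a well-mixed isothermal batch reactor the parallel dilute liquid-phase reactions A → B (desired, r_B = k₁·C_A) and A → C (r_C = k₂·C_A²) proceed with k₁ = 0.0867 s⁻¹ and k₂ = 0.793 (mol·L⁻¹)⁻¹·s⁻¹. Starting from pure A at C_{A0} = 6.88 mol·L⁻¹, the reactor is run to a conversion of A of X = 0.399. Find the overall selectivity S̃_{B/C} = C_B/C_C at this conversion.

0.0203

C_A = C_{A0}(1−X) = 4.135 mol·L⁻¹.
Along a PFR/batch, dC_B/dC_A = −r_B/(r_B+r_C) = −k₁/(k₁+k₂·C_A).
Integrating from C_{A0} to C_A: C_B = (0.0867/0.793)·ln[(0.0867+0.793·6.88)/(0.0867+0.793·4.13)] = 0.1093·ln(5.543/3.366) = 0.05454 mol·L⁻¹.
C_C = (C_{A0}−C_A)−C_B = 2.691 mol·L⁻¹; S̃_{B/C} = 0.05454/2.691 = 0.0203.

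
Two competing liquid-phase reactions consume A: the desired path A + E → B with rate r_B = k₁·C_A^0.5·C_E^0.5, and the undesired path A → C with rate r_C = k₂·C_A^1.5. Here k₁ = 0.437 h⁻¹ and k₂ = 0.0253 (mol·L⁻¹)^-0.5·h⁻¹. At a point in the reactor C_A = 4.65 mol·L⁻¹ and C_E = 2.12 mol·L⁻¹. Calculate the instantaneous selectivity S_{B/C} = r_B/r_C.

5.41

S_{B/C} = r_B/r_C = (k₁·C_A^0.5·C_E^0.5)/(k₂·C_A^1.5) = (k₁/k₂)·C_A⁻¹·C_E^0.5.
= (0.437×4.650^0.5×2.120^0.5) / (0.0253×4.650^1.5) = 1.372/0.2537 = 5.41.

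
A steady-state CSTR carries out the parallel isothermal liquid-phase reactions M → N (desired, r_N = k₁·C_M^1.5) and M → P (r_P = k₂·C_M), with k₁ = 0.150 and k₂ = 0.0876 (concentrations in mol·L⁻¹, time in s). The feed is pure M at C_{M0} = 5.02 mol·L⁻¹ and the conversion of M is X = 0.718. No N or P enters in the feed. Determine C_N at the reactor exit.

2.42 mol·L⁻¹

Exit C_M = C_{M0}(1−X) = 5.02×0.282 = 1.416 mol·L⁻¹.
In a CSTR the entire volume is at exit conditions, so r_N = 0.150×1.416^1.5 = 0.2527 and r_P = 0.0876×1.416 = 0.1240.
Fraction of consumed M going to N: r_N/(r_N+r_P) = 0.6708.
C_N = 0.6708·C_{M0}·X = 0.6708×5.02×0.718 = 2.42 mol·L⁻¹.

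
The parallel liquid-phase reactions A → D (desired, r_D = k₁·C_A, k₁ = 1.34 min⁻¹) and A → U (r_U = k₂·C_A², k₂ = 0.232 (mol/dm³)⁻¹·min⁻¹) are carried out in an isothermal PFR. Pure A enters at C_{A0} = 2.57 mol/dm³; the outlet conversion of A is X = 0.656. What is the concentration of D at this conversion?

C_A = C_{A0}(1−X) = 0.8841 mol/dm³.
Along a PFR/batch, dC_D/dC_A = −r_D/(r_D+r_U) = −k₁/(k₁+k₂·C_A).
Integrating from C_{A0} to C_A: C_D = (1.34/0.232)·ln[(1.34+0.232·2.57)/(1.34+0.232·0.884)] = 5.776·ln(1.936/1.545) = 1.303 mol/dm³.

1.30 mol/dm³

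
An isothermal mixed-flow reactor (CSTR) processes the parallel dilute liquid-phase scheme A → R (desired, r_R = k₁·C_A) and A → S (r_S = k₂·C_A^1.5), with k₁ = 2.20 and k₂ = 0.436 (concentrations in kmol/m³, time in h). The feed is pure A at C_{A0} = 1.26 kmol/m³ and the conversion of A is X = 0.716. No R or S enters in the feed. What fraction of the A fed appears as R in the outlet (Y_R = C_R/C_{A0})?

Exit C_A = C_{A0}(1−X) = 1.26×0.284 = 0.3578 kmol/m³.
In a CSTR the entire volume is at exit conditions, so r_R = 2.20×0.3578 = 0.7872 and r_S = 0.436×0.3578^1.5 = 0.09333.
Fraction of consumed A going to R: r_R/(r_R+r_S) = 0.8940.
C_R = 0.8940·C_{A0}·X = 0.8940×1.26×0.716 = 0.807 kmol/m³; Y_R = C_R/C_{A0} = 0.640.

0.640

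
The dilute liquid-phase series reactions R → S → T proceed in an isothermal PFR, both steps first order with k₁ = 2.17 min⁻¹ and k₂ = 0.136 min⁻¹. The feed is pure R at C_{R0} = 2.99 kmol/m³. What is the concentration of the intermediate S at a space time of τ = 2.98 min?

For first-order series with pure R initially, C_S(τ) = k₁C_{R0}/(k₂−k₁)·(e^(−k₁τ) − e^(−k₂τ)).
e^(−k₁τ) = e^(−2.17×2.98) = e^(−6.467) = 0.001555; e^(−k₂τ) = e^(−0.4053) = 0.6668.
C_S = 2.17×2.99/(0.136−2.17) × (0.001555−0.6668) = (-3.190)×(-0.6652) = 2.122 kmol/m³.

2.12 kmol/m³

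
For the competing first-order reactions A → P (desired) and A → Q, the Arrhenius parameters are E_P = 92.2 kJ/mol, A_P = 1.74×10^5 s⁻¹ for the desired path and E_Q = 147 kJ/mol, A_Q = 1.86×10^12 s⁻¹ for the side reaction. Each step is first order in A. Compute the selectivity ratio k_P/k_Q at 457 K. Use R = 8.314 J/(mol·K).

0.172

With equal orders, S_{P/Q} = k_P/k_Q = (A_P/A_Q)·exp[(E_Q−E_P)/(RT)].
(E_Q−E_P)/(RT) = (147−92.2)×10³/(8.314×457) = 54800/3799 = 14.42.
k_P/k_Q = (1.74×10^5/1.86×10^12)·exp(14.42) = 9.355×10^-8 × 1.836×10^6 = 0.172.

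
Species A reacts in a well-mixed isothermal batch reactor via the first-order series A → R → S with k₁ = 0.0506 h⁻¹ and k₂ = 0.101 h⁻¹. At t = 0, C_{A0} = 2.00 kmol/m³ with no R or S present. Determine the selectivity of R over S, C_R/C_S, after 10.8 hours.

1.38

The intermediate concentration in a first-order A→B→C sequence is C_R = k₁C_{A0}(e^(−k₁t) − e^(−k₂t))/(k₂−k₁).
e^(−k₁t) = e^(−0.0506×10.8) = e^(−0.5465) = 0.5790; e^(−k₂t) = e^(−1.091) = 0.3359.
C_R = 0.0506×2.00/(0.101−0.0506) × (0.5790−0.3359) = 2.008×0.2430 = 0.4880 kmol/m³.
C_A = C_{A0}e^(−k₁t) = 1.158 kmol/m³, so C_S = C_{A0}−C_A−C_R = 0.3540 kmol/m³; C_R/C_S = 1.38.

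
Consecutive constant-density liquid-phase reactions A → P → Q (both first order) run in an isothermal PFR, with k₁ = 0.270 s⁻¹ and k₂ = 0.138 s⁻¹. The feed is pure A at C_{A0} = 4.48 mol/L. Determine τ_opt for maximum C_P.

Setting dC_P/dτ = 0 gives τ_opt = ln(k₂/k₁)/(k₂−k₁).
= ln(0.138/0.270)/(0.138−0.270) = ln(0.5111)/-0.1320 = -0.6712/-0.1320 = 5.08 s.

5.08 s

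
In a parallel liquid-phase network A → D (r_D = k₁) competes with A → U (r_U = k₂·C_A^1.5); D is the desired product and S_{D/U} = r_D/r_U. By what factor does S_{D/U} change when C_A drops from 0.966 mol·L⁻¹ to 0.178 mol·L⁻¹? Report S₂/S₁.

12.6

S_{D/U} = (k₁/k₂)·C_A^-1.5, so S₂/S₁ = (C_{A,2}/C_{A,1})^-1.5.
= (0.178/0.966)^(-1.5) = (0.1843)^(-1.5) = 12.6.
Selectivity toward D rises as C_A falls — low-concentration operation is favoured.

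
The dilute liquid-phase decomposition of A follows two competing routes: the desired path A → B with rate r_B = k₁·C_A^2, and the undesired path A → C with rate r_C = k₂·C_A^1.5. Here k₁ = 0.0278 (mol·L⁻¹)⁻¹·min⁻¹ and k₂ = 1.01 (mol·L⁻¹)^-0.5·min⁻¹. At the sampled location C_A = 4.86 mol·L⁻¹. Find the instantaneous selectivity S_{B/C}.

S_{B/C} = r_B/r_C = (k₁·C_A^2)/(k₂·C_A^1.5) = (k₁/k₂)·C_A^0.5.
= (0.0278×4.860^2) / (1.01×4.860^1.5) = 0.6566/10.82 = 0.0607.

0.0607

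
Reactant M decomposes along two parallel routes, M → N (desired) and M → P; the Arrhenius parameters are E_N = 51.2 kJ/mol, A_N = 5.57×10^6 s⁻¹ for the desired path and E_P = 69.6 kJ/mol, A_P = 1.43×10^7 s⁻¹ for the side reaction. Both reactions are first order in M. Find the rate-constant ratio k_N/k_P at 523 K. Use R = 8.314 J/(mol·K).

26.8

With equal orders, S_{N/P} = k_N/k_P = (A_N/A_P)·exp[(E_P−E_N)/(RT)].
(E_P−E_N)/(RT) = (69.6−51.2)×10³/(8.314×523) = 18400/4348 = 4.232.
k_N/k_P = (5.57×10^6/1.43×10^7)·exp(4.232) = 0.3895 × 68.83 = 26.8.
Since E_N < E_P, lowering the temperature improves selectivity toward N.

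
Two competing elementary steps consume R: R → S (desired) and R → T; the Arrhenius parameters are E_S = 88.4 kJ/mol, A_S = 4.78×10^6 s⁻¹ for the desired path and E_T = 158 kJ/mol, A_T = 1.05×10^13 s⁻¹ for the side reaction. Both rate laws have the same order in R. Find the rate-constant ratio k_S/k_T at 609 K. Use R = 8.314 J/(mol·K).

0.425

With equal orders, S_{S/T} = k_S/k_T = (A_S/A_T)·exp[(E_T−E_S)/(RT)].
(E_T−E_S)/(RT) = (158−88.4)×10³/(8.314×609) = 69600/5063 = 13.75.
k_S/k_T = (4.78×10^6/1.05×10^13)·exp(13.75) = 4.552×10^-7 × 9.330×10^5 = 0.425.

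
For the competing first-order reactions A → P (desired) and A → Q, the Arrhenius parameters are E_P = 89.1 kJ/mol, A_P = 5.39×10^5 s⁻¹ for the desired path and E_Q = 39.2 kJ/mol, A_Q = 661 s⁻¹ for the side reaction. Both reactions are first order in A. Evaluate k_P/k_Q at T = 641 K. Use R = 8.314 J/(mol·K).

k_P/k_Q = (A_P/A_Q)·exp[−(E_P−E_Q)/(RT)] = (A_P/A_Q)·exp[(E_Q−E_P)/(RT)].
(E_Q−E_P)/(RT) = (39.2−89.1)×10³/(8.314×641) = -49900/5329 = -9.363.
k_P/k_Q = (5.39×10^5/661)·exp(-9.363) = 815.4 × 8.581×10^-5 = 0.0700.

0.0700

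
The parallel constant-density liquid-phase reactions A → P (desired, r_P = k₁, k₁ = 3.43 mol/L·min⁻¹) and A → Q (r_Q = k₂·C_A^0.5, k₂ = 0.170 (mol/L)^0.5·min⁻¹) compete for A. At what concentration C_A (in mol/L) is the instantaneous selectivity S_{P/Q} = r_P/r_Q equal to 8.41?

S_{P/Q} = (k₁/k₂)·C_A^-0.5 ⇒ C_A = (S·k₂/k₁)^(-2).
= (8.41×0.170/3.43)^(-2) = (0.4168)^(-2) = 5.76 mol/L.

5.76 mol/L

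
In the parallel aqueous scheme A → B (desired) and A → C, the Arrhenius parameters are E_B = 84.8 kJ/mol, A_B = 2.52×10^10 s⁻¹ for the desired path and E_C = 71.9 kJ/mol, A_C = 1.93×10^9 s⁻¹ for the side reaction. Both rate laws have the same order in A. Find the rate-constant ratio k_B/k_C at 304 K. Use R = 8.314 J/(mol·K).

0.0793

With equal orders, S_{B/C} = k_B/k_C = (A_B/A_C)·exp[(E_C−E_B)/(RT)].
(E_C−E_B)/(RT) = (71.9−84.8)×10³/(8.314×304) = -12900/2527 = -5.104.
k_B/k_C = (2.52×10^10/1.93×10^9)·exp(-5.104) = 13.06 × 0.006073 = 0.0793.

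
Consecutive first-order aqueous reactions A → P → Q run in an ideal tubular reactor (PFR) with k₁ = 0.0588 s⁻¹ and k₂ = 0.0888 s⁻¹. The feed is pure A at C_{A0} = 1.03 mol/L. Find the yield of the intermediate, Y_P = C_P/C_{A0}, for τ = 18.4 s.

0.282

Solving the coupled first-order balances gives C_P(τ) = [k₁/(k₂−k₁)]·C_{A0}·(e^(−k₁τ) − e^(−k₂τ)).
e^(−k₁τ) = e^(−0.0588×18.4) = e^(−1.082) = 0.3389; e^(−k₂τ) = e^(−1.634) = 0.1952.
C_P = 0.0588×1.03/(0.0888−0.0588) × (0.3389−0.1952) = 2.019×0.1438 = 0.2903 mol/L.
Y_P = C_P/C_{A0} = 0.2903/1.03 = 0.282.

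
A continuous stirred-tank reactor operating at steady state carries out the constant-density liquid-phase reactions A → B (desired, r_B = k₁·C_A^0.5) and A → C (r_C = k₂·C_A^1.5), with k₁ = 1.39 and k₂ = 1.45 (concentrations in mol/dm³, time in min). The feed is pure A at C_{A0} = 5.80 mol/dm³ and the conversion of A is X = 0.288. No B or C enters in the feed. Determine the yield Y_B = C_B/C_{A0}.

Exit C_A = C_{A0}(1−X) = 5.80×0.712 = 4.130 mol/dm³.
Rates in a CSTR are evaluated at the outlet concentration: r_B = 1.39×4.130^0.5 = 2.825, r_C = 1.45×4.130^1.5 = 12.17.
Fraction of consumed A going to B: r_B/(r_B+r_C) = 0.1884.
C_B = 0.1884·C_{A0}·X = 0.1884×5.80×0.288 = 0.315 mol/dm³; Y_B = C_B/C_{A0} = 0.0543.

0.0543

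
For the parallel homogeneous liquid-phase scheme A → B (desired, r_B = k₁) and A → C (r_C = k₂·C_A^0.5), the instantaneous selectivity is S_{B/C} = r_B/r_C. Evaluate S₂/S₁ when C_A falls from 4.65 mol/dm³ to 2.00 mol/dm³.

1.52

S_{B/C} = (k₁/k₂)·C_A^-0.5, so S₂/S₁ = (C_{A,2}/C_{A,1})^-0.5.
= (2.00/4.65)^(-0.5) = (0.4301)^(-0.5) = 1.52.
Selectivity toward B rises as C_A falls — low-concentration operation is favoured.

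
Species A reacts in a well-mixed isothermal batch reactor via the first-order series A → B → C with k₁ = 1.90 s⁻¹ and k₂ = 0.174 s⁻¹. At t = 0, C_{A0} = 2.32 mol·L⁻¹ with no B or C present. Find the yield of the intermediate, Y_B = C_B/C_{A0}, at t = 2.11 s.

0.743

For first-order series with pure A initially, C_B(t) = k₁C_{A0}/(k₂−k₁)·(e^(−k₁t) − e^(−k₂t)).
e^(−k₁t) = e^(−1.90×2.11) = e^(−4.009) = 0.01815; e^(−k₂t) = e^(−0.3671) = 0.6927.
C_B = 1.90×2.32/(0.174−1.90) × (0.01815−0.6927) = (-2.554)×(-0.6746) = 1.723 mol·L⁻¹.
Y_B = C_B/C_{A0} = 1.723/2.32 = 0.743.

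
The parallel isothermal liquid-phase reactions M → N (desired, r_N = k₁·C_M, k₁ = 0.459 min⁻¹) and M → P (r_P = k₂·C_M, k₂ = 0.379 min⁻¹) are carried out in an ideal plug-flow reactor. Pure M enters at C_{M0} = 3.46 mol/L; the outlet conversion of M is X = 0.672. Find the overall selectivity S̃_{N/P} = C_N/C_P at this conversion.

1.21

C_M = C_{M0}(1−X) = 1.135 mol/L.
Both paths are first order in M, so the instantaneous fraction to N is constant: dC_N/d(−C_M) = k₁/(k₁+k₂) = 0.5477.
C_N = 0.5477·(C_{M0}−C_M) = 0.5477×2.325 = 1.27 mol/L.
C_P = (C_{M0}−C_M)−C_N = 1.052 mol/L; S̃_{N/P} = 1.274/1.052 = 1.21.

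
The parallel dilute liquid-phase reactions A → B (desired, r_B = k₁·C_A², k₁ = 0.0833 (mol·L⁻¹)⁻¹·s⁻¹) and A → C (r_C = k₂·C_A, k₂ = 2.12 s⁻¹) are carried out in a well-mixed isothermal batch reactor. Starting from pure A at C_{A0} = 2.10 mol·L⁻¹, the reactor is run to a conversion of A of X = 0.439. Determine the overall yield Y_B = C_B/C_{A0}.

C_A = C_{A0}(1−X) = 1.178 mol·L⁻¹.
Along a PFR/batch, dC_C/dC_A = −r_C/(r_B+r_C) = −k₂/(k₂+k₁·C_A).
Integrating from C_{A0} to C_A: C_C = (2.12/0.0833)·ln[(2.12+0.0833·2.10)/(2.12+0.0833·1.18)] = 25.45·ln(2.295/2.218) = 0.8662 mol·L⁻¹.
Then C_B = (C_{A0}−C_A) − C_C = 0.9219 − 0.8662 = 0.05570 mol·L⁻¹.
Y_B = C_B/C_{A0} = 0.05570/2.10 = 0.0265.

0.0265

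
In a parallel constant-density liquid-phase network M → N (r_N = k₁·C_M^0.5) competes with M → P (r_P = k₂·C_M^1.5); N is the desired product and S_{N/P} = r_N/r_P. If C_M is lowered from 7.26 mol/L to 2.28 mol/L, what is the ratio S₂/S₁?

S_{N/P} = (k₁/k₂)·C_M⁻¹, so S₂/S₁ = (C_{M,2}/C_{M,1})⁻¹.
= 7.26/2.28 = 3.18.
Selectivity toward N rises as C_M falls — low-concentration operation is favoured.

3.18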